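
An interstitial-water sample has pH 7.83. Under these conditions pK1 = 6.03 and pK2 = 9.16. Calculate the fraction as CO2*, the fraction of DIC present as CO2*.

α₀ = 0.0149

α₀ = 1 / (1 + K1/[H⁺] + K1K2/[H⁺]²) = 1 / (1 + 10^+1.80 + 10^+0.47)
   = 1 / (1 + 63.096 + 2.9512) = 1/67.047 = 0.01491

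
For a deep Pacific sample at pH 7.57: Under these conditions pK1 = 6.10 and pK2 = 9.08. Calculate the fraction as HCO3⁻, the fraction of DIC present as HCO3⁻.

α₁ = 0.939

α₁ = 1 / (1 + [H⁺]/K1 + K2/[H⁺]) = 1 / (1 + 10^-1.47 + 10^-1.51)
   = 1 / (1 + 0.033884 + 0.030903) = 1/1.0648 = 0.9392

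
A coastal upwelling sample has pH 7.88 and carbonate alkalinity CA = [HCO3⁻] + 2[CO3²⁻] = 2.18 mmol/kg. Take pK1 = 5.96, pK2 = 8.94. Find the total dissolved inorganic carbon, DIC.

DIC = 2.04 mmol/kg

CA = [HCO3⁻] + 2[CO3²⁻] = (α₁ + 2α₂)·DIC
At pH 7.88: [H⁺]/K1 = 10^-1.92 = 0.012023, K2/[H⁺] = 10^-1.06 = 0.087096
α₁ = 1/(1 + 0.012023 + 0.087096) = 1/1.0991 = 0.9098; α₂ = α₁·K2/[H⁺] = 0.07924
α₁ + 2α₂ = 1.0683
DIC = CA / (α₁ + 2α₂) = 2.18 / 1.0683 = 2.04 mmol/kg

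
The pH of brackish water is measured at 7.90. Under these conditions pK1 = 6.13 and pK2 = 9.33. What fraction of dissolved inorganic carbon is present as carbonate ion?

α₂ = 0.0352

α₂ = 1 / (1 + [H⁺]/K2 + [H⁺]²/(K1K2)) = 1 / (1 + 10^+1.43 + 10^-0.34)
   = 1 / (1 + 26.915 + 0.45709) = 1/28.372 = 0.03525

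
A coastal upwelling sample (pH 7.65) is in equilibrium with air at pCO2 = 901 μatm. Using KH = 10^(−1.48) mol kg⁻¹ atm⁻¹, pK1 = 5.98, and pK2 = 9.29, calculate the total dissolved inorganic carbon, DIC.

[CO2*] = KH · pCO2 = 10^(−1.48) × 901×10^-6 = 2.983×10^-5 mol/kg
α₀ = 1/(1 + K1/[H⁺] + K1K2/[H⁺]²) = 1/(1 + 10^+1.67 + 10^+0.03) = 0.02047
DIC = [CO2*]/α₀ = 2.983×10^-5 / 0.02047 = 1.46 mmol/kg

DIC = 1.46 mmol/kg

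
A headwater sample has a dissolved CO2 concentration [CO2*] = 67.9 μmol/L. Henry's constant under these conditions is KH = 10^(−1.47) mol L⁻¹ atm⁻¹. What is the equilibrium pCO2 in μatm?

pCO2 = 2000 μatm

KH = 10^(−1.47) = 3.388×10^-2 mol L⁻¹ atm⁻¹
pCO2 = [CO2*]/KH = 67.9×10^-6 / 3.388×10^-2 = 2.00×10^-3 atm = 2000 μatm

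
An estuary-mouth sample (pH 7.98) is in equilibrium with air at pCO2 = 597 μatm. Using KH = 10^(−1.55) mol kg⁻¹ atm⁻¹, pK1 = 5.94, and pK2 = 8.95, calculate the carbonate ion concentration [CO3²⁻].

[CO3²⁻] = 0.198 mmol/kg

[CO2*] = KH · pCO2 = 10^(−1.55) × 597×10^-6 = 1.683×10^-5 mol/kg
α₀ = 1/(1 + K1/[H⁺] + K1K2/[H⁺]²) = 1/(1 + 10^+2.04 + 10^+1.07) = 0.008170
DIC = [CO2*]/α₀ = 1.683×10^-5 / 0.008170 = 2.059 mmol/kg
[CO3²⁻] = α₂·DIC; α₂ = 0.09599, so [CO3²⁻] = 0.09599 × 2.059 = 0.198 mmol/kg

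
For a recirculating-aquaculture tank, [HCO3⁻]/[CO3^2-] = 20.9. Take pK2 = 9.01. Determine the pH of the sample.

From K2 = [H⁺][CO3^2-]/[HCO3⁻]:  pH = pK2 − log₁₀([HCO3⁻]/[CO3^2-])
log₁₀(20.9) = +1.320
pH = 9.01 − (+1.320) = 7.69

pH = 7.69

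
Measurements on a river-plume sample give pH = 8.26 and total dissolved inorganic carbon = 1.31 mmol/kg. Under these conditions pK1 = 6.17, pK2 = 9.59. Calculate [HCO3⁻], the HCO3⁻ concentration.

[HCO3⁻] = 1.24 mmol/kg

α₁ = 1 / (1 + [H⁺]/K1 + K2/[H⁺]) = 1 / (1 + 10^-2.09 + 10^-1.33)
   = 1 / (1 + 0.0081283 + 0.046774) = 1/1.0549 = 0.9480
[HCO3⁻] = α₁ × DIC = 0.9480 × 1.31 = 1.24 mmol/kg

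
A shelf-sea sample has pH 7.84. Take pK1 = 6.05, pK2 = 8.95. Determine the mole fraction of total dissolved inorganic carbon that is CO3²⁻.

α₂ = 0.0710

α₂ = 1 / (1 + [H⁺]/K2 + [H⁺]²/(K1K2)) = 1 / (1 + 10^+1.11 + 10^-0.68)
   = 1 / (1 + 12.882 + 0.20893) = 1/14.091 = 0.07097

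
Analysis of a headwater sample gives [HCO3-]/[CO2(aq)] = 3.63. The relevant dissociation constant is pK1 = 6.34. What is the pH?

From K1 = [H⁺][HCO3-]/[CO2(aq)]:  pH = pK1 + log₁₀([HCO3-]/[CO2(aq)])
log₁₀(3.63) = +0.560
pH = 6.34 + (+0.560) = 6.90

pH = 6.90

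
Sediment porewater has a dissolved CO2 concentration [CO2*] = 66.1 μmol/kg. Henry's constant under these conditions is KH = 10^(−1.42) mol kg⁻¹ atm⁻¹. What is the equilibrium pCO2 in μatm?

KH = 10^(−1.42) = 3.802×10^-2 mol kg⁻¹ atm⁻¹
pCO2 = [CO2*]/KH = 66.1×10^-6 / 3.802×10^-2 = 1.74×10^-3 atm = 1740 μatm

pCO2 = 1740 μatm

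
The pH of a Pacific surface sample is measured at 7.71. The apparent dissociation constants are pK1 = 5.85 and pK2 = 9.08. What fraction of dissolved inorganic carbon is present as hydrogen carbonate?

α₁ = 1 / (1 + [H⁺]/K1 + K2/[H⁺]) = 1 / (1 + 10^-1.86 + 10^-1.37)
   = 1 / (1 + 0.013804 + 0.042658) = 1/1.0565 = 0.9466

α₁ = 0.947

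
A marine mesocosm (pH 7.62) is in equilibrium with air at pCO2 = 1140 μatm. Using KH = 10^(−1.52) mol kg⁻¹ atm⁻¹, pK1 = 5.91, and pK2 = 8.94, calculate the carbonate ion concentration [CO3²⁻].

[CO2*] = KH · pCO2 = 10^(−1.52) × 1140×10^-6 = 3.443×10^-5 mol/kg
α₀ = 1/(1 + K1/[H⁺] + K1K2/[H⁺]²) = 1/(1 + 10^+1.71 + 10^+0.39) = 0.01827
DIC = [CO2*]/α₀ = 3.443×10^-5 / 0.01827 = 1.885 mmol/kg
[CO3²⁻] = α₂·DIC; α₂ = 0.04484, so [CO3²⁻] = 0.04484 × 1.885 = 0.0845 mmol/kg

[CO3²⁻] = 0.0845 mmol/kg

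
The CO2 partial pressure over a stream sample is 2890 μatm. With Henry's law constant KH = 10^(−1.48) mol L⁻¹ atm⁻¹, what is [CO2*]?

[CO2*] = 95.7 μmol/L

KH = 10^(−1.48) = 3.311×10^-2 mol L⁻¹ atm⁻¹
[CO2*] = KH · pCO2 = 3.311×10^-2 × 2890×10^-6 atm = 9.57×10^-5 mol/L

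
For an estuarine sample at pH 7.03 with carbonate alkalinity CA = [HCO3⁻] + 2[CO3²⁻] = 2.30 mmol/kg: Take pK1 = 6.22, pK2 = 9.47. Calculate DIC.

DIC = 2.65 mmol/kg

CA = [HCO3⁻] + 2[CO3²⁻] = (α₁ + 2α₂)·DIC
At pH 7.03: [H⁺]/K1 = 10^-0.81 = 0.15488, K2/[H⁺] = 10^-2.44 = 0.0036308
α₁ = 1/(1 + 0.15488 + 0.0036308) = 1/1.1585 = 0.8632; α₂ = α₁·K2/[H⁺] = 0.003134
α₁ + 2α₂ = 0.8694
DIC = CA / (α₁ + 2α₂) = 2.30 / 0.8694 = 2.65 mmol/kg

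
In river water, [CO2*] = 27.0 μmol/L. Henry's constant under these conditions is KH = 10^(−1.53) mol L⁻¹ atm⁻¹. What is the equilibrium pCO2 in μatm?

KH = 10^(−1.53) = 2.951×10^-2 mol L⁻¹ atm⁻¹
pCO2 = [CO2*]/KH = 27.0×10^-6 / 2.951×10^-2 = 9.15×10^-4 atm = 915 μatm

pCO2 = 915 μatm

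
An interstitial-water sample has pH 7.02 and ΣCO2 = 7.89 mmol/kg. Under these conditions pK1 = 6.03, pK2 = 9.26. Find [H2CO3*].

[CO2*] = 0.729 mmol/kg

α₀ = 1 / (1 + K1/[H⁺] + K1K2/[H⁺]²) = 1 / (1 + 10^+0.99 + 10^-1.25)
   = 1 / (1 + 9.7724 + 0.056234) = 1/10.829 = 0.09235
[CO2*] = α₀ × DIC = 0.09235 × 7.89 = 0.729 mmol/kg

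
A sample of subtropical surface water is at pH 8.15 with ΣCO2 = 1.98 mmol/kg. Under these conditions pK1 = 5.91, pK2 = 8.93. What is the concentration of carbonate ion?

α₂ = 1 / (1 + [H⁺]/K2 + [H⁺]²/(K1K2)) = 1 / (1 + 10^+0.78 + 10^-1.46)
   = 1 / (1 + 6.0256 + 0.034674) = 1/7.0603 = 0.1416
[CO3²⁻] = α₂ × DIC = 0.1416 × 1.98 = 0.280 mmol/kg

[CO3²⁻] = 0.280 mmol/kg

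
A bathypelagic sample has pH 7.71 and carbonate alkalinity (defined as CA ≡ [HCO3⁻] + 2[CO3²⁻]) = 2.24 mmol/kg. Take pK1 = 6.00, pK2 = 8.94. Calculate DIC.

DIC = 2.16 mmol/kg

CA = [HCO3⁻] + 2[CO3²⁻] = (α₁ + 2α₂)·DIC
At pH 7.71: [H⁺]/K1 = 10^-1.71 = 0.019498, K2/[H⁺] = 10^-1.23 = 0.058884
α₁ = 1/(1 + 0.019498 + 0.058884) = 1/1.0784 = 0.9273; α₂ = α₁·K2/[H⁺] = 0.05460
α₁ + 2α₂ = 1.0365
DIC = CA / (α₁ + 2α₂) = 2.24 / 1.0365 = 2.16 mmol/kg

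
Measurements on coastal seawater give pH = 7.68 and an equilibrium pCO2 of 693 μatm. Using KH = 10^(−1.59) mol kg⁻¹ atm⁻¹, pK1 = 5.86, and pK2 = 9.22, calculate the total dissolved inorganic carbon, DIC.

[CO2*] = KH · pCO2 = 10^(−1.59) × 693×10^-6 = 1.781×10^-5 mol/kg
α₀ = 1/(1 + K1/[H⁺] + K1K2/[H⁺]²) = 1/(1 + 10^+1.82 + 10^+0.28) = 0.01450
DIC = [CO2*]/α₀ = 1.781×10^-5 / 0.01450 = 1.23 mmol/kg

DIC = 1.23 mmol/kg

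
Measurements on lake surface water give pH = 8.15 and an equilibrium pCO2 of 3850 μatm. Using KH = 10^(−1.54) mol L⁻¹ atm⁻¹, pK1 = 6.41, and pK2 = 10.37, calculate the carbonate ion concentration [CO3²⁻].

[CO3²⁻] = 0.0368 mmol/L

[CO2*] = KH · pCO2 = 10^(−1.54) × 3850×10^-6 = 1.110×10^-4 mol/L
α₀ = 1/(1 + K1/[H⁺] + K1K2/[H⁺]²) = 1/(1 + 10^+1.74 + 10^-0.48) = 0.01777
DIC = [CO2*]/α₀ = 1.110×10^-4 / 0.01777 = 6.250 mmol/L
[CO3²⁻] = α₂·DIC; α₂ = 0.005883, so [CO3²⁻] = 0.005883 × 6.250 = 0.0368 mmol/L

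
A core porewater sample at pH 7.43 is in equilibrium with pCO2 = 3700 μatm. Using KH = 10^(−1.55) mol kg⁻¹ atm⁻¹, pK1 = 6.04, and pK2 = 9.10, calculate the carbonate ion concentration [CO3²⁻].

[CO2*] = KH · pCO2 = 10^(−1.55) × 3700×10^-6 = 1.043×10^-4 mol/kg
α₀ = 1/(1 + K1/[H⁺] + K1K2/[H⁺]²) = 1/(1 + 10^+1.39 + 10^-0.28) = 0.03836
DIC = [CO2*]/α₀ = 1.043×10^-4 / 0.03836 = 2.719 mmol/kg
[CO3²⁻] = α₂·DIC; α₂ = 0.02013, so [CO3²⁻] = 0.02013 × 2.719 = 0.0547 mmol/kg

[CO3²⁻] = 0.0547 mmol/kg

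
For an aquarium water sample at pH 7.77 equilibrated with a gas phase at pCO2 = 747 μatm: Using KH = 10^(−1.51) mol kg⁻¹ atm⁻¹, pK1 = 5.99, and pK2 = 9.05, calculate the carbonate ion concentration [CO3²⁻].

[CO3²⁻] = 0.0730 mmol/kg

[CO2*] = KH · pCO2 = 10^(−1.51) × 747×10^-6 = 2.308×10^-5 mol/kg
α₀ = 1/(1 + K1/[H⁺] + K1K2/[H⁺]²) = 1/(1 + 10^+1.78 + 10^+0.50) = 0.01552
DIC = [CO2*]/α₀ = 2.308×10^-5 / 0.01552 = 1.487 mmol/kg
[CO3²⁻] = α₂·DIC; α₂ = 0.04909, so [CO3²⁻] = 0.04909 × 1.487 = 0.0730 mmol/kg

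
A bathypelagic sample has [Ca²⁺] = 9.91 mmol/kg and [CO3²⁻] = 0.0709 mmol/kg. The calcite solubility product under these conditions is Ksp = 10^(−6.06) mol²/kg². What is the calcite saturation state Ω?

Ω = 0.807

Ksp = 10^(−6.06) = 8.710×10^-7
Ω = [Ca²⁺][CO3²⁻]/Ksp = (9.91×10^-3)(0.0709×10^-3) / 8.710×10^-7 = 0.807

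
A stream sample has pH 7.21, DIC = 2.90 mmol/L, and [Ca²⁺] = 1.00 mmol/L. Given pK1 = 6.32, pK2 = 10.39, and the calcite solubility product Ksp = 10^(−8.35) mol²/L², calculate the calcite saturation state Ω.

Ω = 0.380

α₂ = 1 / (1 + [H⁺]/K2 + [H⁺]²/(K1K2)) = 1 / (1 + 10^+3.18 + 10^+2.29)
   = 1 / (1 + 1513.6 + 194.98) = 1/1709.5 = 0.0005850
[CO3²⁻] = α₂ × DIC = 0.0005850 × 2.90 = 0.001696 mmol/L = 1.696 μmol/L
Ksp = 10^(−8.35) = 4.467×10^-9
Ω = [Ca²⁺][CO3²⁻]/Ksp = (1.00×10^-3)(1.696×10^-6) / 4.467×10^-9 = 0.380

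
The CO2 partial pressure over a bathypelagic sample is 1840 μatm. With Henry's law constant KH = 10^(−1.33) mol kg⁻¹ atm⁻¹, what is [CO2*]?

KH = 10^(−1.33) = 4.677×10^-2 mol kg⁻¹ atm⁻¹
[CO2*] = KH · pCO2 = 4.677×10^-2 × 1840×10^-6 atm = 8.61×10^-5 mol/kg

[CO2*] = 86.1 μmol/kg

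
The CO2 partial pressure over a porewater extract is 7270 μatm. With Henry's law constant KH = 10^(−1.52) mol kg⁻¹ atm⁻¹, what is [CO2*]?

KH = 10^(−1.52) = 3.020×10^-2 mol kg⁻¹ atm⁻¹
[CO2*] = KH · pCO2 = 3.020×10^-2 × 7270×10^-6 atm = 2.20×10^-4 mol/kg

[CO2*] = 220 μmol/kg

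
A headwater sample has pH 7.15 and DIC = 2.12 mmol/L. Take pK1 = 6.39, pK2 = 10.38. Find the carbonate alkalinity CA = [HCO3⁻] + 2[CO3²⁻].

CA = 1.81 mmol/L

CA = [HCO3⁻] + 2[CO3²⁻] = (α₁ + 2α₂)·DIC
At pH 7.15: [H⁺]/K1 = 10^-0.76 = 0.17378, K2/[H⁺] = 10^-3.23 = 0.00058884
α₁ = 1/(1 + 0.17378 + 0.00058884) = 1/1.1744 = 0.8515; α₂ = α₁·K2/[H⁺] = 0.0005014
α₁ + 2α₂ = 0.8525
CA = 0.8525 × 2.12 = 1.81 mmol/L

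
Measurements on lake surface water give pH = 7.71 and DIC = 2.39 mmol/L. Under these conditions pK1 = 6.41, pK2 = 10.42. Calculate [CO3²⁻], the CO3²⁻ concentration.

α₂ = 1 / (1 + [H⁺]/K2 + [H⁺]²/(K1K2)) = 1 / (1 + 10^+2.71 + 10^+1.41)
   = 1 / (1 + 512.86 + 25.704) = 1/539.57 = 0.001853
[CO3²⁻] = α₂ × DIC = 0.001853 × 2.39 = 0.00443 mmol/L = 4.43 μmol/L

[CO3²⁻] = 4.43 μmol/L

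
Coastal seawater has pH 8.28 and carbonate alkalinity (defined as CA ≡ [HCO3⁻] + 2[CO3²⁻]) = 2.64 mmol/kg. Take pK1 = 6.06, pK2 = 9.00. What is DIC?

CA = [HCO3⁻] + 2[CO3²⁻] = (α₁ + 2α₂)·DIC
At pH 8.28: [H⁺]/K1 = 10^-2.22 = 0.0060256, K2/[H⁺] = 10^-0.72 = 0.19055
α₁ = 1/(1 + 0.0060256 + 0.19055) = 1/1.1966 = 0.8357; α₂ = α₁·K2/[H⁺] = 0.1592
α₁ + 2α₂ = 1.1542
DIC = CA / (α₁ + 2α₂) = 2.64 / 1.1542 = 2.29 mmol/kg

DIC = 2.29 mmol/kg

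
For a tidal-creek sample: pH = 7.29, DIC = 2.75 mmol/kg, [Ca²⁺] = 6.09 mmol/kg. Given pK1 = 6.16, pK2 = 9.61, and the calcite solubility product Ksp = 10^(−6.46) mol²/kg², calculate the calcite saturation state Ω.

α₂ = 1 / (1 + [H⁺]/K2 + [H⁺]²/(K1K2)) = 1 / (1 + 10^+2.32 + 10^+1.19)
   = 1 / (1 + 208.93 + 15.488) = 1/225.42 = 0.004436
[CO3²⁻] = α₂ × DIC = 0.004436 × 2.75 = 0.01220 mmol/kg = 12.20 μmol/kg
Ksp = 10^(−6.46) = 3.467×10^-7
Ω = [Ca²⁺][CO3²⁻]/Ksp = (6.09×10^-3)(1.220×10^-5) / 3.467×10^-7 = 0.214

Ω = 0.214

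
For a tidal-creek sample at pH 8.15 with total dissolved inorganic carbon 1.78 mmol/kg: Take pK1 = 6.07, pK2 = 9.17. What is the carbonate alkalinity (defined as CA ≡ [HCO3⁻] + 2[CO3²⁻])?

CA = [HCO3⁻] + 2[CO3²⁻] = (α₁ + 2α₂)·DIC
At pH 8.15: [H⁺]/K1 = 10^-2.08 = 0.0083176, K2/[H⁺] = 10^-1.02 = 0.095499
α₁ = 1/(1 + 0.0083176 + 0.095499) = 1/1.1038 = 0.9059; α₂ = α₁·K2/[H⁺] = 0.08652
α₁ + 2α₂ = 1.0790
CA = 1.0790 × 1.78 = 1.92 mmol/kg

CA = 1.92 mmol/kg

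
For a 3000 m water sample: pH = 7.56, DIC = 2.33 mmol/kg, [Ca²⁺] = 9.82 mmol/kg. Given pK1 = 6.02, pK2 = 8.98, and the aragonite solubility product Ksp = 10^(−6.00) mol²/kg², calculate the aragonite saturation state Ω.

Ω = 0.815

α₂ = 1 / (1 + [H⁺]/K2 + [H⁺]²/(K1K2)) = 1 / (1 + 10^+1.42 + 10^-0.12)
   = 1 / (1 + 26.303 + 0.75858) = 1/28.061 = 0.03564
[CO3²⁻] = α₂ × DIC = 0.03564 × 2.33 = 0.08303 mmol/kg
Ksp = 10^(−6.00) = 1.000×10^-6
Ω = [Ca²⁺][CO3²⁻]/Ksp = (9.82×10^-3)(8.303×10^-5) / 1.000×10^-6 = 0.815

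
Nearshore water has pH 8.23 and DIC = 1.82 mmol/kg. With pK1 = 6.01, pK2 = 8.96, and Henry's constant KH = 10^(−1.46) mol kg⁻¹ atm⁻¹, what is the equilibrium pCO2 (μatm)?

pCO2 = 265 μatm

α₀ = 1 / (1 + K1/[H⁺] + K1K2/[H⁺]²) = 1 / (1 + 10^+2.22 + 10^+1.49)
   = 1 / (1 + 165.96 + 30.903) = 1/197.86 = 0.005054
[CO2*] = α₀ × DIC = 0.005054 × 1.82 = 0.009198 mmol/kg = 9.198 μmol/kg
pCO2 = [CO2*]/KH = 9.198×10^-6 / 3.467×10^-2 = 265 μatm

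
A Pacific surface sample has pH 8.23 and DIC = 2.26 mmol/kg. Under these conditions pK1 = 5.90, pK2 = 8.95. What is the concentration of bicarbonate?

α₁ = 1 / (1 + [H⁺]/K1 + K2/[H⁺]) = 1 / (1 + 10^-2.33 + 10^-0.72)
   = 1 / (1 + 0.0046774 + 0.19055) = 1/1.1952 = 0.8367
[HCO3⁻] = α₁ × DIC = 0.8367 × 2.26 = 1.89 mmol/kg

[HCO3⁻] = 1.89 mmol/kg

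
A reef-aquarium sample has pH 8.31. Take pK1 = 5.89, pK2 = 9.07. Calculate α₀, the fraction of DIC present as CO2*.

α₀ = 1 / (1 + K1/[H⁺] + K1K2/[H⁺]²) = 1 / (1 + 10^+2.42 + 10^+1.66)
   = 1 / (1 + 263.03 + 45.709) = 1/309.74 = 0.003229

α₀ = 0.00323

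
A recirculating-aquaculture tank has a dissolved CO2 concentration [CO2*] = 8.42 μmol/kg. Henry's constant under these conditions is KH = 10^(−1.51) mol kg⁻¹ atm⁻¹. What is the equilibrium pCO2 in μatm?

KH = 10^(−1.51) = 3.090×10^-2 mol kg⁻¹ atm⁻¹
pCO2 = [CO2*]/KH = 8.42×10^-6 / 3.090×10^-2 = 2.72×10^-4 atm = 272 μatm

pCO2 = 272 μatm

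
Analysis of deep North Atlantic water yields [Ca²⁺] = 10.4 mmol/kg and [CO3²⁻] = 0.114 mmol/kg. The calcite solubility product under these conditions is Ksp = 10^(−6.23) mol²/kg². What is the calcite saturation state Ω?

Ω = 2.01

Ksp = 10^(−6.23) = 5.888×10^-7
Ω = [Ca²⁺][CO3²⁻]/Ksp = (10.4×10^-3)(0.114×10^-3) / 5.888×10^-7 = 2.01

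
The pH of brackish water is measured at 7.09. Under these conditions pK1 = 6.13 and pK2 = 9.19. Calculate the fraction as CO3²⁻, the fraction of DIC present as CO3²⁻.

α₂ = 1 / (1 + [H⁺]/K2 + [H⁺]²/(K1K2)) = 1 / (1 + 10^+2.10 + 10^+1.14)
   = 1 / (1 + 125.89 + 13.804) = 1/140.70 = 0.007108

α₂ = 0.00711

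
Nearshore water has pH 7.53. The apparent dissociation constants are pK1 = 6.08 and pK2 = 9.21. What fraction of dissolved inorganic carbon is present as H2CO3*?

α₀ = 1 / (1 + K1/[H⁺] + K1K2/[H⁺]²) = 1 / (1 + 10^+1.45 + 10^-0.23)
   = 1 / (1 + 28.184 + 0.58884) = 1/29.773 = 0.03359

α₀ = 0.0336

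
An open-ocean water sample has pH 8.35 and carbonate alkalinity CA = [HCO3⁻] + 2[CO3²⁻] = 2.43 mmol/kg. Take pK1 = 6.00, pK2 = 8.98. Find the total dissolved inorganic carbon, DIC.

CA = [HCO3⁻] + 2[CO3²⁻] = (α₁ + 2α₂)·DIC
At pH 8.35: [H⁺]/K1 = 10^-2.35 = 0.0044668, K2/[H⁺] = 10^-0.63 = 0.23442
α₁ = 1/(1 + 0.0044668 + 0.23442) = 1/1.2389 = 0.8072; α₂ = α₁·K2/[H⁺] = 0.1892
α₁ + 2α₂ = 1.1856
DIC = CA / (α₁ + 2α₂) = 2.43 / 1.1856 = 2.05 mmol/kg

DIC = 2.05 mmol/kg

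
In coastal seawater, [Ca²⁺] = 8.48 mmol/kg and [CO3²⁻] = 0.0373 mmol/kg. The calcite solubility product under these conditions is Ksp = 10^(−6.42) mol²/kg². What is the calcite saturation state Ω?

Ksp = 10^(−6.42) = 3.802×10^-7
Ω = [Ca²⁺][CO3²⁻]/Ksp = (8.48×10^-3)(0.0373×10^-3) / 3.802×10^-7 = 0.832

Ω = 0.832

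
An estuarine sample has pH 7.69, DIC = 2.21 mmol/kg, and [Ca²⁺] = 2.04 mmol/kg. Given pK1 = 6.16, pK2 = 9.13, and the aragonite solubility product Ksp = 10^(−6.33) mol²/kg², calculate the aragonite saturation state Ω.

α₂ = 1 / (1 + [H⁺]/K2 + [H⁺]²/(K1K2)) = 1 / (1 + 10^+1.44 + 10^-0.09)
   = 1 / (1 + 27.542 + 0.81283) = 1/29.355 = 0.03407
[CO3²⁻] = α₂ × DIC = 0.03407 × 2.21 = 0.07528 mmol/kg
Ksp = 10^(−6.33) = 4.677×10^-7
Ω = [Ca²⁺][CO3²⁻]/Ksp = (2.04×10^-3)(7.528×10^-5) / 4.677×10^-7 = 0.328

Ω = 0.328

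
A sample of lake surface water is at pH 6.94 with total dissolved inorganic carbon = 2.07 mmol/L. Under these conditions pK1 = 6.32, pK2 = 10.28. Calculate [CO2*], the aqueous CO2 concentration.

α₀ = 1 / (1 + K1/[H⁺] + K1K2/[H⁺]²) = 1 / (1 + 10^+0.62 + 10^-2.72)
   = 1 / (1 + 4.1687 + 0.0019055) = 1/5.1706 = 0.1934
[CO2*] = α₀ × DIC = 0.1934 × 2.07 = 0.400 mmol/L

[CO2*] = 0.400 mmol/L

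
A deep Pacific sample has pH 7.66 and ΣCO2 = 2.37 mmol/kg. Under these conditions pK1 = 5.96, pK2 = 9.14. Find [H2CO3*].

[CO2*] = 0.0449 mmol/kg

α₀ = 1 / (1 + K1/[H⁺] + K1K2/[H⁺]²) = 1 / (1 + 10^+1.70 + 10^+0.22)
   = 1 / (1 + 50.119 + 1.6596) = 1/52.778 = 0.01895
[CO2*] = α₀ × DIC = 0.01895 × 2.37 = 0.0449 mmol/kg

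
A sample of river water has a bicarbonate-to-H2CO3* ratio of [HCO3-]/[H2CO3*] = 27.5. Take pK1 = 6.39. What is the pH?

From K1 = [H⁺][HCO3-]/[H2CO3*]:  pH = pK1 + log₁₀([HCO3-]/[H2CO3*])
log₁₀(27.5) = +1.439
pH = 6.39 + (+1.439) = 7.83

pH = 7.83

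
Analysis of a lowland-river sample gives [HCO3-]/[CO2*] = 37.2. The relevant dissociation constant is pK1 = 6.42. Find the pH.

From K1 = [H⁺][HCO3-]/[CO2*]:  pH = pK1 + log₁₀([HCO3-]/[CO2*])
log₁₀(37.2) = +1.571
pH = 6.42 + (+1.571) = 7.99

pH = 7.99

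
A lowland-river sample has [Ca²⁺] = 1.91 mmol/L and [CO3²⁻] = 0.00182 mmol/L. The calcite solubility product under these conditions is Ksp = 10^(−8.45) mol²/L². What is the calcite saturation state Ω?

Ksp = 10^(−8.45) = 3.548×10^-9
Ω = [Ca²⁺][CO3²⁻]/Ksp = (1.91×10^-3)(0.00182×10^-3) / 3.548×10^-9 = 0.980

Ω = 0.980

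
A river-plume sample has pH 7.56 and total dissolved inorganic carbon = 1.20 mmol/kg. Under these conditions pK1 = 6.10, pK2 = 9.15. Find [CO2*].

α₀ = 1 / (1 + K1/[H⁺] + K1K2/[H⁺]²) = 1 / (1 + 10^+1.46 + 10^-0.13)
   = 1 / (1 + 28.840 + 0.74131) = 1/30.582 = 0.03270
[CO2*] = α₀ × DIC = 0.03270 × 1.20 = 0.0392 mmol/kg

[CO2*] = 0.0392 mmol/kg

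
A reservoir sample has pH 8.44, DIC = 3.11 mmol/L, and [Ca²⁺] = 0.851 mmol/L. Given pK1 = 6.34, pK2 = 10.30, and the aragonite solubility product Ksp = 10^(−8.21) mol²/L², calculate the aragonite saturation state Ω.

α₂ = 1 / (1 + [H⁺]/K2 + [H⁺]²/(K1K2)) = 1 / (1 + 10^+1.86 + 10^-0.24)
   = 1 / (1 + 72.444 + 0.57544) = 1/74.019 = 0.01351
[CO3²⁻] = α₂ × DIC = 0.01351 × 3.11 = 0.04202 mmol/L
Ksp = 10^(−8.21) = 6.166×10^-9
Ω = [Ca²⁺][CO3²⁻]/Ksp = (0.851×10^-3)(4.202×10^-5) / 6.166×10^-9 = 5.80

Ω = 5.80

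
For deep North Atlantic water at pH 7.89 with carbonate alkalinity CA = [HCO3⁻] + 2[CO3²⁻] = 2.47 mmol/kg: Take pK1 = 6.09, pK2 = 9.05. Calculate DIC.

DIC = 2.35 mmol/kg

CA = [HCO3⁻] + 2[CO3²⁻] = (α₁ + 2α₂)·DIC
At pH 7.89: [H⁺]/K1 = 10^-1.80 = 0.015849, K2/[H⁺] = 10^-1.16 = 0.069183
α₁ = 1/(1 + 0.015849 + 0.069183) = 1/1.0850 = 0.9216; α₂ = α₁·K2/[H⁺] = 0.06376
α₁ + 2α₂ = 1.0492
DIC = CA / (α₁ + 2α₂) = 2.47 / 1.0492 = 2.35 mmol/kg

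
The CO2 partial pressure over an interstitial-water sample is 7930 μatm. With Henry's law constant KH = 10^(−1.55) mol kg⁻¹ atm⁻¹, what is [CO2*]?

[CO2*] = 223 μmol/kg

KH = 10^(−1.55) = 2.818×10^-2 mol kg⁻¹ atm⁻¹
[CO2*] = KH · pCO2 = 2.818×10^-2 × 7930×10^-6 atm = 2.23×10^-4 mol/kg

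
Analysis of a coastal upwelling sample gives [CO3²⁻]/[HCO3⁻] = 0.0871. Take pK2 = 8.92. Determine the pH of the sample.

From K2 = [H⁺][CO3²⁻]/[HCO3⁻]:  pH = pK2 + log₁₀([CO3²⁻]/[HCO3⁻])
log₁₀(0.0871) = -1.060
pH = 8.92 + (-1.060) = 7.86

pH = 7.86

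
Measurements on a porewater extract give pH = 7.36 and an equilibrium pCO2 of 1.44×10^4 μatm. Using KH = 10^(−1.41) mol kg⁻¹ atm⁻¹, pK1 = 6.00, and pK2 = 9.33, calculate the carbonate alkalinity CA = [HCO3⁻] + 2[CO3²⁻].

[CO2*] = KH · pCO2 = 10^(−1.41) × 1.44×10^4×10^-6 = 5.602×10^-4 mol/kg
α₀ = 1/(1 + K1/[H⁺] + K1K2/[H⁺]²) = 1/(1 + 10^+1.36 + 10^-0.61) = 0.04140
DIC = [CO2*]/α₀ = 5.602×10^-4 / 0.04140 = 13.53 mmol/kg
CA = (α₁ + 2α₂)·DIC = (0.9484 + 2×0.01016) × 13.53 = 13.1 mmol/kg

CA = 13.1 mmol/kg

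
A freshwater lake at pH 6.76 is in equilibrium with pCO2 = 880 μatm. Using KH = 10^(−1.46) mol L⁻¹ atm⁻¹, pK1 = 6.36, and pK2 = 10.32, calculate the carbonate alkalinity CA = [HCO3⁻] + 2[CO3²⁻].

[CO2*] = KH · pCO2 = 10^(−1.46) × 880×10^-6 = 3.051×10^-5 mol/L
α₀ = 1/(1 + K1/[H⁺] + K1K2/[H⁺]²) = 1/(1 + 10^+0.40 + 10^-3.16) = 0.2847
DIC = [CO2*]/α₀ = 3.051×10^-5 / 0.2847 = 0.1072 mmol/L
CA = (α₁ + 2α₂)·DIC = (0.7151 + 2×0.0001970) × 0.1072 = 0.0767 mmol/L

CA = 0.0767 mmol/L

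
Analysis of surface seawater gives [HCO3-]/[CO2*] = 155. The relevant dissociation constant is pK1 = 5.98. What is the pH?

From K1 = [H⁺][HCO3-]/[CO2*]:  pH = pK1 + log₁₀([HCO3-]/[CO2*])
log₁₀(155) = +2.190
pH = 5.98 + (+2.190) = 8.17

pH = 8.17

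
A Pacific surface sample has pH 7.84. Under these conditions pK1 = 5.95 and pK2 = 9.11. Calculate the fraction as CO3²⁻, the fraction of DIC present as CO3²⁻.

α₂ = 0.0504

α₂ = 1 / (1 + [H⁺]/K2 + [H⁺]²/(K1K2)) = 1 / (1 + 10^+1.27 + 10^-0.62)
   = 1 / (1 + 18.621 + 0.23988) = 1/19.861 = 0.05035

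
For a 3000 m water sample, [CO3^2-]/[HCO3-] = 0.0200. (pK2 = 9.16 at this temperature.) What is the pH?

pH = 7.46

From K2 = [H⁺][CO3^2-]/[HCO3-]:  pH = pK2 + log₁₀([CO3^2-]/[HCO3-])
log₁₀(0.0200) = -1.699
pH = 9.16 + (-1.699) = 7.46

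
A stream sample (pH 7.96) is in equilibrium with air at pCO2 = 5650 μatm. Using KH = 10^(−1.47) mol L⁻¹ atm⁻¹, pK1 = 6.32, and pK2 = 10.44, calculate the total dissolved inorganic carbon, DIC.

DIC = 8.58 mmol/L

[CO2*] = KH · pCO2 = 10^(−1.47) × 5650×10^-6 = 1.914×10^-4 mol/L
α₀ = 1/(1 + K1/[H⁺] + K1K2/[H⁺]²) = 1/(1 + 10^+1.64 + 10^-0.84) = 0.02232
DIC = [CO2*]/α₀ = 1.914×10^-4 / 0.02232 = 8.58 mmol/L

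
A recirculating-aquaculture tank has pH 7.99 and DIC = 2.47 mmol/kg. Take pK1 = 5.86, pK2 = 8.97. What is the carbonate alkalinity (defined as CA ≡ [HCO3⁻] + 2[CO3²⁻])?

CA = 2.69 mmol/kg

CA = [HCO3⁻] + 2[CO3²⁻] = (α₁ + 2α₂)·DIC
At pH 7.99: [H⁺]/K1 = 10^-2.13 = 0.0074131, K2/[H⁺] = 10^-0.98 = 0.10471
α₁ = 1/(1 + 0.0074131 + 0.10471) = 1/1.1121 = 0.8992; α₂ = α₁·K2/[H⁺] = 0.09416
α₁ + 2α₂ = 1.0875
CA = 1.0875 × 2.47 = 2.69 mmol/kg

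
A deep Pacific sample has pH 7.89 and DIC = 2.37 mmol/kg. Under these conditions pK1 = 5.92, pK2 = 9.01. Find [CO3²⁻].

[CO3²⁻] = 0.165 mmol/kg

α₂ = 1 / (1 + [H⁺]/K2 + [H⁺]²/(K1K2)) = 1 / (1 + 10^+1.12 + 10^-0.85)
   = 1 / (1 + 13.183 + 0.14125) = 1/14.324 = 0.06981
[CO3²⁻] = α₂ × DIC = 0.06981 × 2.37 = 0.165 mmol/kg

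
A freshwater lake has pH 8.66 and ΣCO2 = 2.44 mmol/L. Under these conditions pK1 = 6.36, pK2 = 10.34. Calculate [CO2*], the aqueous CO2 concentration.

[CO2*] = 11.9 μmol/L

α₀ = 1 / (1 + K1/[H⁺] + K1K2/[H⁺]²) = 1 / (1 + 10^+2.30 + 10^+0.62)
   = 1 / (1 + 199.53 + 4.1687) = 1/204.69 = 0.004885
[CO2*] = α₀ × DIC = 0.004885 × 2.44 = 0.0119 mmol/L = 11.9 μmol/L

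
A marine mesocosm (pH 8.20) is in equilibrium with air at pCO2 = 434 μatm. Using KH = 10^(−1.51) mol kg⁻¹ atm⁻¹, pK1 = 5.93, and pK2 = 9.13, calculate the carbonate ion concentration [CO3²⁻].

[CO3²⁻] = 0.293 mmol/kg

[CO2*] = KH · pCO2 = 10^(−1.51) × 434×10^-6 = 1.341×10^-5 mol/kg
α₀ = 1/(1 + K1/[H⁺] + K1K2/[H⁺]²) = 1/(1 + 10^+2.27 + 10^+1.34) = 0.004783
DIC = [CO2*]/α₀ = 1.341×10^-5 / 0.004783 = 2.804 mmol/kg
[CO3²⁻] = α₂·DIC; α₂ = 0.1046, so [CO3²⁻] = 0.1046 × 2.804 = 0.293 mmol/kg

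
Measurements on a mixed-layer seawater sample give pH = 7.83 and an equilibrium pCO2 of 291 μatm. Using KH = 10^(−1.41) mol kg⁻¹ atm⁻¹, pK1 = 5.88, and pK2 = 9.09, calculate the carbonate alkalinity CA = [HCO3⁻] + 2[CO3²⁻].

CA = 1.12 mmol/kg

[CO2*] = KH · pCO2 = 10^(−1.41) × 291×10^-6 = 1.132×10^-5 mol/kg
α₀ = 1/(1 + K1/[H⁺] + K1K2/[H⁺]²) = 1/(1 + 10^+1.95 + 10^+0.69) = 0.01052
DIC = [CO2*]/α₀ = 1.132×10^-5 / 0.01052 = 1.076 mmol/kg
CA = (α₁ + 2α₂)·DIC = (0.9379 + 2×0.05154) × 1.076 = 1.12 mmol/kg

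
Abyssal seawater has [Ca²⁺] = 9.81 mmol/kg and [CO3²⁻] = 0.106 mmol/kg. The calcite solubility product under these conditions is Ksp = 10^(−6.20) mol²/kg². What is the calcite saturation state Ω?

Ω = 1.65

Ksp = 10^(−6.20) = 6.310×10^-7
Ω = [Ca²⁺][CO3²⁻]/Ksp = (9.81×10^-3)(0.106×10^-3) / 6.310×10^-7 = 1.65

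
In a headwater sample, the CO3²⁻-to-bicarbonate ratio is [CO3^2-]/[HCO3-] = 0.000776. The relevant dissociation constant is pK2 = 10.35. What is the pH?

pH = 7.24

From K2 = [H⁺][CO3^2-]/[HCO3-]:  pH = pK2 + log₁₀([CO3^2-]/[HCO3-])
log₁₀(0.000776) = -3.110
pH = 10.35 + (-3.110) = 7.24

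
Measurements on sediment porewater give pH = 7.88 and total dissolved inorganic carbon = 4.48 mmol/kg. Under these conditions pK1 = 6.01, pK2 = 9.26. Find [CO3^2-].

α₂ = 1 / (1 + [H⁺]/K2 + [H⁺]²/(K1K2)) = 1 / (1 + 10^+1.38 + 10^-0.49)
   = 1 / (1 + 23.988 + 0.32359) = 1/25.312 = 0.03951
[CO3²⁻] = α₂ × DIC = 0.03951 × 4.48 = 0.177 mmol/kg

[CO3²⁻] = 0.177 mmol/kg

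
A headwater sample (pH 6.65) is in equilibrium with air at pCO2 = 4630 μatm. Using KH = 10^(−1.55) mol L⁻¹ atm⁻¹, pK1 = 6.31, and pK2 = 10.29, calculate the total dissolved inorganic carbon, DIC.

[CO2*] = KH · pCO2 = 10^(−1.55) × 4630×10^-6 = 1.305×10^-4 mol/L
α₀ = 1/(1 + K1/[H⁺] + K1K2/[H⁺]²) = 1/(1 + 10^+0.34 + 10^-3.30) = 0.3137
DIC = [CO2*]/α₀ = 1.305×10^-4 / 0.3137 = 0.416 mmol/L

DIC = 0.416 mmol/L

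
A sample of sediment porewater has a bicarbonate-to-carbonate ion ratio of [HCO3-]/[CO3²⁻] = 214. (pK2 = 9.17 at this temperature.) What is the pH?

From K2 = [H⁺][CO3²⁻]/[HCO3-]:  pH = pK2 − log₁₀([HCO3-]/[CO3²⁻])
log₁₀(214) = +2.330
pH = 9.17 − (+2.330) = 6.84

pH = 6.84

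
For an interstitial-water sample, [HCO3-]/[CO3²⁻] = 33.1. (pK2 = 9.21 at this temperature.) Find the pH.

pH = 7.69

From K2 = [H⁺][CO3²⁻]/[HCO3-]:  pH = pK2 − log₁₀([HCO3-]/[CO3²⁻])
log₁₀(33.1) = +1.520
pH = 9.21 − (+1.520) = 7.69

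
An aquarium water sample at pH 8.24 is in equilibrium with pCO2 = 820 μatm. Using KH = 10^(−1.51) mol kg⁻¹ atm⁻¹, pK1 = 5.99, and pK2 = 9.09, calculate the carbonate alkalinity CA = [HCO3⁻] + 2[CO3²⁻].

[CO2*] = KH · pCO2 = 10^(−1.51) × 820×10^-6 = 2.534×10^-5 mol/kg
α₀ = 1/(1 + K1/[H⁺] + K1K2/[H⁺]²) = 1/(1 + 10^+2.25 + 10^+1.40) = 0.004903
DIC = [CO2*]/α₀ = 2.534×10^-5 / 0.004903 = 5.168 mmol/kg
CA = (α₁ + 2α₂)·DIC = (0.8719 + 2×0.1232) × 5.168 = 5.78 mmol/kg

CA = 5.78 mmol/kg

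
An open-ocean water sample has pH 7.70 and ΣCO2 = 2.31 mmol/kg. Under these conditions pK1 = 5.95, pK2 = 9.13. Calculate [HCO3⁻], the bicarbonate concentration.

[HCO3⁻] = 2.19 mmol/kg

α₁ = 1 / (1 + [H⁺]/K1 + K2/[H⁺]) = 1 / (1 + 10^-1.75 + 10^-1.43)
   = 1 / (1 + 0.017783 + 0.037154) = 1/1.0549 = 0.9479
[HCO3⁻] = α₁ × DIC = 0.9479 × 2.31 = 2.19 mmol/kg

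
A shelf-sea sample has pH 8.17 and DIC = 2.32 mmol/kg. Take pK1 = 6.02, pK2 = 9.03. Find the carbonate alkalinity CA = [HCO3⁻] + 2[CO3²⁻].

CA = 2.59 mmol/kg

CA = [HCO3⁻] + 2[CO3²⁻] = (α₁ + 2α₂)·DIC
At pH 8.17: [H⁺]/K1 = 10^-2.15 = 0.0070795, K2/[H⁺] = 10^-0.86 = 0.13804
α₁ = 1/(1 + 0.0070795 + 0.13804) = 1/1.1451 = 0.8733; α₂ = α₁·K2/[H⁺] = 0.1205
α₁ + 2α₂ = 1.1144
CA = 1.1144 × 2.32 = 2.59 mmol/kg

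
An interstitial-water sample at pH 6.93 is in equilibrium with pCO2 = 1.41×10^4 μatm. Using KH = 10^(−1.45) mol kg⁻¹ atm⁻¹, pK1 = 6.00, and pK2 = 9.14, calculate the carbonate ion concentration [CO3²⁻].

[CO3²⁻] = 0.0263 mmol/kg

[CO2*] = KH · pCO2 = 10^(−1.45) × 1.41×10^4×10^-6 = 5.003×10^-4 mol/kg
α₀ = 1/(1 + K1/[H⁺] + K1K2/[H⁺]²) = 1/(1 + 10^+0.93 + 10^-1.28) = 0.1046
DIC = [CO2*]/α₀ = 5.003×10^-4 / 0.1046 = 4.785 mmol/kg
[CO3²⁻] = α₂·DIC; α₂ = 0.005487, so [CO3²⁻] = 0.005487 × 4.785 = 0.0263 mmol/kg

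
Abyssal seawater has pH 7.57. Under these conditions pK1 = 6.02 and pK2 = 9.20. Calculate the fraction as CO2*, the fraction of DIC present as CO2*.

α₀ = 1 / (1 + K1/[H⁺] + K1K2/[H⁺]²) = 1 / (1 + 10^+1.55 + 10^-0.08)
   = 1 / (1 + 35.481 + 0.83176) = 1/37.313 = 0.02680

α₀ = 0.0268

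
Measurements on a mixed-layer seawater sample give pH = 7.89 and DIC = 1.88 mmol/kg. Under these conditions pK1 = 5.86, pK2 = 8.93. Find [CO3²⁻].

[CO3²⁻] = 0.156 mmol/kg

α₂ = 1 / (1 + [H⁺]/K2 + [H⁺]²/(K1K2)) = 1 / (1 + 10^+1.04 + 10^-0.99)
   = 1 / (1 + 10.965 + 0.10233) = 1/12.067 = 0.08287
[CO3²⁻] = α₂ × DIC = 0.08287 × 1.88 = 0.156 mmol/kg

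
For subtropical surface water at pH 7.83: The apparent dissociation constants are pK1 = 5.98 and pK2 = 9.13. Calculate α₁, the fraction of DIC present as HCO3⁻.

α₁ = 1 / (1 + [H⁺]/K1 + K2/[H⁺]) = 1 / (1 + 10^-1.85 + 10^-1.30)
   = 1 / (1 + 0.014125 + 0.050119) = 1/1.0642 = 0.9396

α₁ = 0.940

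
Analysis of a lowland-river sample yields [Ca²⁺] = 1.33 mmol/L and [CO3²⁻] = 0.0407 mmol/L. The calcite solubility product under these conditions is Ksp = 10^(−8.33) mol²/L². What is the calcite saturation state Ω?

Ω = 11.6

Ksp = 10^(−8.33) = 4.677×10^-9
Ω = [Ca²⁺][CO3²⁻]/Ksp = (1.33×10^-3)(0.0407×10^-3) / 4.677×10^-9 = 11.6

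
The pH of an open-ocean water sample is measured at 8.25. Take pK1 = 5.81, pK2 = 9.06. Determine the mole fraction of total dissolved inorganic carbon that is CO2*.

α₀ = 1 / (1 + K1/[H⁺] + K1K2/[H⁺]²) = 1 / (1 + 10^+2.44 + 10^+1.63)
   = 1 / (1 + 275.42 + 42.658) = 1/319.08 = 0.003134

α₀ = 0.00313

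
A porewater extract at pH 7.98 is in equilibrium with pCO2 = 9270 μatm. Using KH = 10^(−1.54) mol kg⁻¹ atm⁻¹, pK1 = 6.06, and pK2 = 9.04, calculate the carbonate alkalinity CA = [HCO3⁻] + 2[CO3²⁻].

CA = 26.1 mmol/kg

[CO2*] = KH · pCO2 = 10^(−1.54) × 9270×10^-6 = 2.673×10^-4 mol/kg
α₀ = 1/(1 + K1/[H⁺] + K1K2/[H⁺]²) = 1/(1 + 10^+1.92 + 10^+0.86) = 0.01094
DIC = [CO2*]/α₀ = 2.673×10^-4 / 0.01094 = 24.44 mmol/kg
CA = (α₁ + 2α₂)·DIC = (0.9098 + 2×0.07924) × 24.44 = 26.1 mmol/kg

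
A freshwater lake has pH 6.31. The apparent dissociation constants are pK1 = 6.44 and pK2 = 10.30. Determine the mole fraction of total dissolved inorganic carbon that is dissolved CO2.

α₀ = 0.574

α₀ = 1 / (1 + K1/[H⁺] + K1K2/[H⁺]²) = 1 / (1 + 10^-0.13 + 10^-4.12)
   = 1 / (1 + 0.74131 + 7.5858×10^-5) = 1/1.7414 = 0.5743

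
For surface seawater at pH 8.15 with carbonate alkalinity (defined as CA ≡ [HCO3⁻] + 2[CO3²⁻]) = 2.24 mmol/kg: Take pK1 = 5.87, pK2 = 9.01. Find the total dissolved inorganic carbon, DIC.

CA = [HCO3⁻] + 2[CO3²⁻] = (α₁ + 2α₂)·DIC
At pH 8.15: [H⁺]/K1 = 10^-2.28 = 0.0052481, K2/[H⁺] = 10^-0.86 = 0.13804
α₁ = 1/(1 + 0.0052481 + 0.13804) = 1/1.1433 = 0.8747; α₂ = α₁·K2/[H⁺] = 0.1207
α₁ + 2α₂ = 1.1161
DIC = CA / (α₁ + 2α₂) = 2.24 / 1.1161 = 2.01 mmol/kg

DIC = 2.01 mmol/kg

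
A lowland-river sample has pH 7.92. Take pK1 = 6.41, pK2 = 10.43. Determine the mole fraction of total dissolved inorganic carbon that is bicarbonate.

α₁ = 0.967

α₁ = 1 / (1 + [H⁺]/K1 + K2/[H⁺]) = 1 / (1 + 10^-1.51 + 10^-2.51)
   = 1 / (1 + 0.030903 + 0.0030903) = 1/1.0340 = 0.9671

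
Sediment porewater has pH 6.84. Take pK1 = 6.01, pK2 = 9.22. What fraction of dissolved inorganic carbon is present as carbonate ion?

α₂ = 0.00362

α₂ = 1 / (1 + [H⁺]/K2 + [H⁺]²/(K1K2)) = 1 / (1 + 10^+2.38 + 10^+1.55)
   = 1 / (1 + 239.88 + 35.481) = 1/276.36 = 0.003618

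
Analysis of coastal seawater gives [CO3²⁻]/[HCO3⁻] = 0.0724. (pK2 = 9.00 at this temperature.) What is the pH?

From K2 = [H⁺][CO3²⁻]/[HCO3⁻]:  pH = pK2 + log₁₀([CO3²⁻]/[HCO3⁻])
log₁₀(0.0724) = -1.140
pH = 9.00 + (-1.140) = 7.86

pH = 7.86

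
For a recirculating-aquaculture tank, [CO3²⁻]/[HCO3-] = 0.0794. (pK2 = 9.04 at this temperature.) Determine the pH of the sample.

pH = 7.94

From K2 = [H⁺][CO3²⁻]/[HCO3-]:  pH = pK2 + log₁₀([CO3²⁻]/[HCO3-])
log₁₀(0.0794) = -1.100
pH = 9.04 + (-1.100) = 7.94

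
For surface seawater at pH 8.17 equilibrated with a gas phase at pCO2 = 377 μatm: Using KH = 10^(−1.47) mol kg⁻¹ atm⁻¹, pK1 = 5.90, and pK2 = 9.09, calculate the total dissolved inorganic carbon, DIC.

[CO2*] = KH · pCO2 = 10^(−1.47) × 377×10^-6 = 1.277×10^-5 mol/kg
α₀ = 1/(1 + K1/[H⁺] + K1K2/[H⁺]²) = 1/(1 + 10^+2.27 + 10^+1.35) = 0.004771
DIC = [CO2*]/α₀ = 1.277×10^-5 / 0.004771 = 2.68 mmol/kg

DIC = 2.68 mmol/kg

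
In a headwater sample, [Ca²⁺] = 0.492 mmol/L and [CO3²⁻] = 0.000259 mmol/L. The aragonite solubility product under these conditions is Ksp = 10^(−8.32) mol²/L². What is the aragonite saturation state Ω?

Ω = 0.0266

Ksp = 10^(−8.32) = 4.786×10^-9
Ω = [Ca²⁺][CO3²⁻]/Ksp = (0.492×10^-3)(0.000259×10^-3) / 4.786×10^-9 = 0.0266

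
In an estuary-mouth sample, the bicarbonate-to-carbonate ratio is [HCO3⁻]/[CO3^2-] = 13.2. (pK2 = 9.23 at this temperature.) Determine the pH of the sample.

From K2 = [H⁺][CO3^2-]/[HCO3⁻]:  pH = pK2 − log₁₀([HCO3⁻]/[CO3^2-])
log₁₀(13.2) = +1.121
pH = 9.23 − (+1.121) = 8.11

pH = 8.11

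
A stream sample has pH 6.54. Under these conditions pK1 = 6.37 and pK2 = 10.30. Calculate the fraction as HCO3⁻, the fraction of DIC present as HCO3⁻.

α₁ = 0.597

α₁ = 1 / (1 + [H⁺]/K1 + K2/[H⁺]) = 1 / (1 + 10^-0.17 + 10^-3.76)
   = 1 / (1 + 0.67608 + 0.00017378) = 1/1.6763 = 0.5966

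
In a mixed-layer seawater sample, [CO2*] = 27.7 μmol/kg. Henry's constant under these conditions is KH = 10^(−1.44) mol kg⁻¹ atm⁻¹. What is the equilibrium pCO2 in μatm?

KH = 10^(−1.44) = 3.631×10^-2 mol kg⁻¹ atm⁻¹
pCO2 = [CO2*]/KH = 27.7×10^-6 / 3.631×10^-2 = 7.63×10^-4 atm = 763 μatm

pCO2 = 763 μatm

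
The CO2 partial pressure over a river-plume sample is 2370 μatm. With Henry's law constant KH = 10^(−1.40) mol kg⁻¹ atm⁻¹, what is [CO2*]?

KH = 10^(−1.40) = 3.981×10^-2 mol kg⁻¹ atm⁻¹
[CO2*] = KH · pCO2 = 3.981×10^-2 × 2370×10^-6 atm = 9.44×10^-5 mol/kg

[CO2*] = 94.4 μmol/kg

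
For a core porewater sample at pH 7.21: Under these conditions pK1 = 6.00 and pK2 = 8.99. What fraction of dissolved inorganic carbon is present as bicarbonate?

α₁ = 1 / (1 + [H⁺]/K1 + K2/[H⁺]) = 1 / (1 + 10^-1.21 + 10^-1.78)
   = 1 / (1 + 0.061660 + 0.016596) = 1/1.0783 = 0.9274

α₁ = 0.927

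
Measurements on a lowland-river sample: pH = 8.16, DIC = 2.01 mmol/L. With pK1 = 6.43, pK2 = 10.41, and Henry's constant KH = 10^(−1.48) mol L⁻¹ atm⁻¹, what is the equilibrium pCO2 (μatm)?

pCO2 = 1100 μatm

α₀ = 1 / (1 + K1/[H⁺] + K1K2/[H⁺]²) = 1 / (1 + 10^+1.73 + 10^-0.52)
   = 1 / (1 + 53.703 + 0.30200) = 1/55.005 = 0.01818
[CO2*] = α₀ × DIC = 0.01818 × 2.01 = 0.03654 mmol/L
pCO2 = [CO2*]/KH = 3.654×10^-5 / 3.311×10^-2 = 1100 μatm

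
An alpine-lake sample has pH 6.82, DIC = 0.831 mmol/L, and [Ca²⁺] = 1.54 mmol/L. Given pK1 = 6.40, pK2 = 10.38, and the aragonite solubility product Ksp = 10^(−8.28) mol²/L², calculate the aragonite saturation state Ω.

Ω = 0.0487

α₂ = 1 / (1 + [H⁺]/K2 + [H⁺]²/(K1K2)) = 1 / (1 + 10^+3.56 + 10^+3.14)
   = 1 / (1 + 3630.8 + 1380.4) = 1/5012.2 = 0.0001995
[CO3²⁻] = α₂ × DIC = 0.0001995 × 0.831 = 0.0001658 mmol/L = 0.1658 μmol/L
Ksp = 10^(−8.28) = 5.248×10^-9
Ω = [Ca²⁺][CO3²⁻]/Ksp = (1.54×10^-3)(1.658×10^-7) / 5.248×10^-9 = 0.0487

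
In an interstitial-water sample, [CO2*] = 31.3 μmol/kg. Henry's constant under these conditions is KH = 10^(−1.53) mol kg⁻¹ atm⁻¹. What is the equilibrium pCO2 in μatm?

KH = 10^(−1.53) = 2.951×10^-2 mol kg⁻¹ atm⁻¹
pCO2 = [CO2*]/KH = 31.3×10^-6 / 2.951×10^-2 = 1.06×10^-3 atm = 1060 μatm

pCO2 = 1060 μatm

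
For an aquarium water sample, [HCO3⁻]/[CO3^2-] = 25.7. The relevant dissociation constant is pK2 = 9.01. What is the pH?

pH = 7.60

From K2 = [H⁺][CO3^2-]/[HCO3⁻]:  pH = pK2 − log₁₀([HCO3⁻]/[CO3^2-])
log₁₀(25.7) = +1.410
pH = 9.01 − (+1.410) = 7.60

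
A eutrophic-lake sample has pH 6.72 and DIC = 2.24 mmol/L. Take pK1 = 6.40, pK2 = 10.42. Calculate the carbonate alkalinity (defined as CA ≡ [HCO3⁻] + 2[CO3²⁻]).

CA = 1.52 mmol/L

CA = [HCO3⁻] + 2[CO3²⁻] = (α₁ + 2α₂)·DIC
At pH 6.72: [H⁺]/K1 = 10^-0.32 = 0.47863, K2/[H⁺] = 10^-3.70 = 0.00019953
α₁ = 1/(1 + 0.47863 + 0.00019953) = 1/1.4788 = 0.6762; α₂ = α₁·K2/[H⁺] = 0.0001349
α₁ + 2α₂ = 0.6765
CA = 0.6765 × 2.24 = 1.52 mmol/L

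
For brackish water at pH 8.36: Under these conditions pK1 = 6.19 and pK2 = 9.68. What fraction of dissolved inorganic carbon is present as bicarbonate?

α₁ = 0.948

α₁ = 1 / (1 + [H⁺]/K1 + K2/[H⁺]) = 1 / (1 + 10^-2.17 + 10^-1.32)
   = 1 / (1 + 0.0067608 + 0.047863) = 1/1.0546 = 0.9482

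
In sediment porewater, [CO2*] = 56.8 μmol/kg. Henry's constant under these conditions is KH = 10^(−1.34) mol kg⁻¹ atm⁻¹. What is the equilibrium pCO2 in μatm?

KH = 10^(−1.34) = 4.571×10^-2 mol kg⁻¹ atm⁻¹
pCO2 = [CO2*]/KH = 56.8×10^-6 / 4.571×10^-2 = 1.24×10^-3 atm = 1240 μatm

pCO2 = 1240 μatm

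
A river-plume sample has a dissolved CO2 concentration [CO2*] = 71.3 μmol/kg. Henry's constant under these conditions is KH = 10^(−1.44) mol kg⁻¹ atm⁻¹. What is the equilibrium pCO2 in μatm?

KH = 10^(−1.44) = 3.631×10^-2 mol kg⁻¹ atm⁻¹
pCO2 = [CO2*]/KH = 71.3×10^-6 / 3.631×10^-2 = 1.96×10^-3 atm = 1960 μatm

pCO2 = 1960 μatm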